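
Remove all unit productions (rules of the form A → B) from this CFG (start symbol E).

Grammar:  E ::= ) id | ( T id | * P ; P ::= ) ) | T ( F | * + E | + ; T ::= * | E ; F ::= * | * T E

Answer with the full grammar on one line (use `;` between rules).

Unit pairs: T ⇒* {E}.
For every A with A ⇒* B via unit rules, add B's non-unit alternatives to A; then delete every rule of the form X → Y.

E ::= ) id | ( T id | * P; P ::= ) ) | T ( F | * + E | +; T ::= ) id | ( T id | * P | *; F ::= * | * T E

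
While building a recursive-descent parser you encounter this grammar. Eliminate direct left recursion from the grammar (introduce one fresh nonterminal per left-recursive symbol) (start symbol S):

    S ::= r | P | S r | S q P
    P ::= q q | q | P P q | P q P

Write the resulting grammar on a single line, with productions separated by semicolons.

S, P are directly left-recursive.
For S: α = {r, q P}, β = {r, P}. Rewrite as S → β S' and S' → α S' | ε.
For P: α = {P q, q P}, β = {q q, q}. Rewrite as P → β P' and P' → α P' | ε.

S ::= r S' | P S'; P ::= q q P' | q P'; S' ::= r S' | q P S' | ε; P' ::= P q P' | q P P' | ε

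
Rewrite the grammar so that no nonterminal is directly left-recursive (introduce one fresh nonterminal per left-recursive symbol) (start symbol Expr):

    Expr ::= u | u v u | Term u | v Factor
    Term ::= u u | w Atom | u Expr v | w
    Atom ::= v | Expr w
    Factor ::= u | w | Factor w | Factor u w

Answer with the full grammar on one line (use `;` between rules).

Directly left-recursive nonterminal: Factor.
For Factor: α = {w, u w}, β = {u, w}. Rewrite as Factor → β Factor1 and Factor1 → α Factor1 | ε.

Expr ::= u | u v u | Term u | v Factor; Term ::= u u | w Atom | u Expr v | w; Atom ::= v | Expr w; Factor ::= u Factor1 | w Factor1; Factor1 ::= w Factor1 | u w Factor1 | ε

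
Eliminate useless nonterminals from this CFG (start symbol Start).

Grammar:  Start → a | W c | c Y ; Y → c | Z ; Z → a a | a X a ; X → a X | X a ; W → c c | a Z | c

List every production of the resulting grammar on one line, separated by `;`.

Start → a | W c | c Y; Y → c | Z; Z → a a; W → c c | a Z | c

Generating nonterminals: {Start, W, Y, Z}.
Reachable from Start after that: {Start, W, Y, Z}.
Removed useless symbols: {X} and every production mentioning them.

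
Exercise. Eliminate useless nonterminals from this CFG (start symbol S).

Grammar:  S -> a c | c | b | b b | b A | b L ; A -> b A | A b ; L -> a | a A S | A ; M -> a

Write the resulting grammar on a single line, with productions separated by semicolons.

S -> a c | c | b | b b | b L; L -> a

Generating nonterminals: {L, M, S}.
Reachable from S after that: {L, S}.
Removed useless symbols: {A, M} and every production mentioning them.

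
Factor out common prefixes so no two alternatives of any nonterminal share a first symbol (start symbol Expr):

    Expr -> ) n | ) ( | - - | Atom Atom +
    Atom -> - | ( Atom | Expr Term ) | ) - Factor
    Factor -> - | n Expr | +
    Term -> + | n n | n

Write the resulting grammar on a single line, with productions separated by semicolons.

Expr has alternatives sharing prefix ')': factor to Expr → ) Expr1 with Expr1 → n | (.
Term has alternatives sharing prefix 'n': factor to Term → n Term1 with Term1 → n | ε.

Expr -> - - | Atom Atom + | ) Expr1; Atom -> - | ( Atom | Expr Term ) | ) - Factor; Factor -> - | n Expr | +; Term -> + | n Term1; Expr1 -> n | (; Term1 -> n | epsilon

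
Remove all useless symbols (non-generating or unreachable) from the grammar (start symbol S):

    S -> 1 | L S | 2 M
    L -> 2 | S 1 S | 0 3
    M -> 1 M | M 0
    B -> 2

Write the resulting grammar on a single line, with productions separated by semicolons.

S -> 1 | L S; L -> 2 | S 1 S | 0 3

Generating nonterminals: {B, L, S}.
Reachable from S after that: {L, S}.
Removed useless symbols: {B, M} and every production mentioning them.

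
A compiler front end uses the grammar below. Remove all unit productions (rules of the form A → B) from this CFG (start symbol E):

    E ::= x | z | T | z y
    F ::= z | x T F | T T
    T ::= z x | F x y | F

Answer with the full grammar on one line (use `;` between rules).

Unit pairs: E ⇒* {F, T}; T ⇒* {F}.
For each unit pair (A, B), copy every non-unit production of B to A, then drop all unit productions.

E ::= x | z | z y | x T F | T T | z x | F x y; F ::= z | x T F | T T; T ::= z | x T F | T T | z x | F x y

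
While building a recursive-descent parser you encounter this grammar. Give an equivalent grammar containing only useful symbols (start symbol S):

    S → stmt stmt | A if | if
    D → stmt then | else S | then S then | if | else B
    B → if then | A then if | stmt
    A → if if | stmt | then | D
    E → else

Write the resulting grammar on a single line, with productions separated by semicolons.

S → stmt stmt | A if | if; D → stmt then | else S | then S then | if | else B; B → if then | A then if | stmt; A → if if | stmt | then | D

Generating nonterminals: {A, B, D, E, S}.
Reachable from S after that: {A, B, D, S}.
Removed useless symbols: {E} and every production mentioning them.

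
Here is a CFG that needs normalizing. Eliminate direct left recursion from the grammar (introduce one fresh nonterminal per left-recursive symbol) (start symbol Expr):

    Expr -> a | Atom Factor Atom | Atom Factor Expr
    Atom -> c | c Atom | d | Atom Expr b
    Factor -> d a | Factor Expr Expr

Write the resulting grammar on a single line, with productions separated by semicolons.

Left recursion appears on Atom, Factor.
For Atom: α = {Expr b}, β = {c, c Atom, d}. Rewrite as Atom → β Atom1 and Atom1 → α Atom1 | ε.
For Factor: α = {Expr Expr}, β = {d a}. Rewrite as Factor → β Factor1 and Factor1 → α Factor1 | ε.

Expr -> a | Atom Factor Atom | Atom Factor Expr; Atom -> c Atom1 | c Atom Atom1 | d Atom1; Factor -> d a Factor1; Atom1 -> Expr b Atom1 | ε; Factor1 -> Expr Expr Factor1 | ε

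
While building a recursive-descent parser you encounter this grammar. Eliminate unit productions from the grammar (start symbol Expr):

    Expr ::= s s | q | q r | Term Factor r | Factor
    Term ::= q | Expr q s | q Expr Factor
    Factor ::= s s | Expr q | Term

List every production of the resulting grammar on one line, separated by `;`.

Unit pairs: Expr ⇒* {Factor, Term}; Factor ⇒* {Term}.
For every A with A ⇒* B via unit rules, add B's non-unit alternatives to A; then delete every rule of the form X → Y.

Expr ::= q | Expr q s | q Expr Factor | s s | Expr q | q r | Term Factor r; Term ::= q | Expr q s | q Expr Factor; Factor ::= q | Expr q s | q Expr Factor | s s | Expr q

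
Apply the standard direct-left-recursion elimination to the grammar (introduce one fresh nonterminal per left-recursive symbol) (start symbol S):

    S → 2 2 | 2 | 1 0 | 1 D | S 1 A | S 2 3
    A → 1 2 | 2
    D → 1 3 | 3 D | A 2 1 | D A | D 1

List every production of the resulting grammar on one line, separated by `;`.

S → 2 2 S' | 2 S' | 1 0 S' | 1 D S'; A → 1 2 | 2; D → 1 3 D' | 3 D D' | A 2 1 D'; S' → 1 A S' | 2 3 S' | ε; D' → A D' | 1 D' | ε

Left recursion appears on S, D.
For S: α = {1 A, 2 3}, β = {2 2, 2, 1 0, 1 D}. Rewrite as S → β S' and S' → α S' | ε.
For D: α = {A, 1}, β = {1 3, 3 D, A 2 1}. Rewrite as D → β D' and D' → α D' | ε.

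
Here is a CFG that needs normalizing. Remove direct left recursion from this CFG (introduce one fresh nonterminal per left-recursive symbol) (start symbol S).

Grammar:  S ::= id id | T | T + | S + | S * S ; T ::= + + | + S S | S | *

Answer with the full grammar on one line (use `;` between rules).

S ::= id id S' | T S' | T + S'; T ::= + + | + S S | S | *; S' ::= + S' | * S S' | ε

Directly left-recursive nonterminal: S.
For S: α = {+, * S}, β = {id id, T, T +}. Rewrite as S → β S' and S' → α S' | ε.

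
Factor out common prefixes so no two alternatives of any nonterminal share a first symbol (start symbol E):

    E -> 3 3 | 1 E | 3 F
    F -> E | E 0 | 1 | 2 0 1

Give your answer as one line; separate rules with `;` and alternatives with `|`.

E has alternatives sharing prefix '3': factor to E → 3 E' with E' → 3 | F.
F has alternatives sharing prefix 'E': factor to F → E F' with F' → ε | 0.

E -> 1 E | 3 E'; F -> 1 | 2 0 1 | E F'; E' -> 3 | F; F' -> ε | 0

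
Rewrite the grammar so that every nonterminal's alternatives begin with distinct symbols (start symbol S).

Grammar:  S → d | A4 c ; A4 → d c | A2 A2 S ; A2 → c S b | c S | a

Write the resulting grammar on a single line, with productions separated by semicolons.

S → d | A4 c; A4 → d c | A2 A2 S; A2 → a | c S A2'; A2' → b | ε

A2 has alternatives sharing prefix 'c S': factor to A2 → c S A2' with A2' → b | ε.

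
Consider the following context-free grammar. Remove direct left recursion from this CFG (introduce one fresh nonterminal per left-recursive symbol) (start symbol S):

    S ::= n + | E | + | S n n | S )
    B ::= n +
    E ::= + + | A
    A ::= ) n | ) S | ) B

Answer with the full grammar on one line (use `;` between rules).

Directly left-recursive nonterminal: S.
For S: α = {n n, )}, β = {n +, E, +}. Rewrite as S → β S' and S' → α S' | ε.

S ::= n + S' | E S' | + S'; B ::= n +; E ::= + + | A; A ::= ) n | ) S | ) B; S' ::= n n S' | ) S' | ε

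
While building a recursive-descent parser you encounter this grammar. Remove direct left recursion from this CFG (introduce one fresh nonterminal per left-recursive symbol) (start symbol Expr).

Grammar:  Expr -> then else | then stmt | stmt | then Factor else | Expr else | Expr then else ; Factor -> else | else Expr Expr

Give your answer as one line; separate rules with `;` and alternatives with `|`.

Expr is directly left-recursive.
For Expr: α = {else, then else}, β = {then else, then stmt, stmt, then Factor else}. Rewrite as Expr → β Expr1 and Expr1 → α Expr1 | ε.

Expr -> then else Expr1 | then stmt Expr1 | stmt Expr1 | then Factor else Expr1; Factor -> else | else Expr Expr; Expr1 -> else Expr1 | then else Expr1 | ε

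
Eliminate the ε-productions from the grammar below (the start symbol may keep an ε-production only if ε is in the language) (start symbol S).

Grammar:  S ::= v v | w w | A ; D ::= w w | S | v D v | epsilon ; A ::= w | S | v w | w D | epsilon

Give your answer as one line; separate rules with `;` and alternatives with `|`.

Nullable nonterminals: {A, D, S}.
ε ∈ L(G) since S is nullable, so keep S → ε.
Expand every rule over subsets of its nullable positions: D → v D v gives v D v | v v.

S ::= v v | w w | A | epsilon; D ::= w w | S | v D v | v v; A ::= w | S | v w | w D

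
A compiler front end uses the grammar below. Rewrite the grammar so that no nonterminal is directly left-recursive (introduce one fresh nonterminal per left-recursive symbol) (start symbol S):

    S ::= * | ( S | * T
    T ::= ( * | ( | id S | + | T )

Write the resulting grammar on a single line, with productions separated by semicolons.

S ::= * | ( S | * T; T ::= ( * T' | ( T' | id S T' | + T'; T' ::= ) T' | ε

Directly left-recursive nonterminal: T.
For T: α = {)}, β = {( *, (, id S, +}. Rewrite as T → β T' and T' → α T' | ε.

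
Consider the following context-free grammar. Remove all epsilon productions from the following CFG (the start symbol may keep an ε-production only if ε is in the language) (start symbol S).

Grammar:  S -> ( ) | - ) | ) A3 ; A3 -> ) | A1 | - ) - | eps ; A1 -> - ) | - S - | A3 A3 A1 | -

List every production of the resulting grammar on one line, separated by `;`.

Nullable nonterminals: {A3}.
ε ∉ L(G), so no ε-production is kept.
For each production, add variants omitting each subset of nullable occurrences: S → ) A3 gives ) A3 | ). A1 → A3 A3 A1 gives A3 A3 A1 | A3 A1.

S -> ( ) | - ) | ) A3 | ); A3 -> ) | A1 | - ) -; A1 -> - ) | - S - | A3 A3 A1 | A3 A1 | -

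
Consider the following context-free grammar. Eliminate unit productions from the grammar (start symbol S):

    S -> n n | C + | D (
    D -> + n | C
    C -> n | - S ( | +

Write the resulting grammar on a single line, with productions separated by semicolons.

S -> n n | C + | D (; D -> n | - S ( | + | + n; C -> n | - S ( | +

Unit pairs: D ⇒* {C}.
For every A with A ⇒* B via unit rules, add B's non-unit alternatives to A; then delete every rule of the form X → Y.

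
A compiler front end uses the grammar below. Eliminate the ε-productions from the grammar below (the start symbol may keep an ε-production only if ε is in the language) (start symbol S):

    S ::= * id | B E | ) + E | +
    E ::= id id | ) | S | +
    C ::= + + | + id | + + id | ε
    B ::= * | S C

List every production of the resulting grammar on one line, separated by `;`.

Nullable nonterminals: {C}.
ε ∉ L(G), so no ε-production is kept.
Expand every rule over subsets of its nullable positions: B → S C gives S C | S.

S ::= * id | B E | ) + E | +; E ::= id id | ) | S | +; C ::= + + | + id | + + id; B ::= * | S C | S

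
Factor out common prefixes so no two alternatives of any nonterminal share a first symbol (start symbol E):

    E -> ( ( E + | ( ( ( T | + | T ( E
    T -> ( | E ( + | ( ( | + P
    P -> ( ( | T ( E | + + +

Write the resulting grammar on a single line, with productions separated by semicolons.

E has alternatives sharing prefix '( (': factor to E → ( ( E' with E' → E + | ( T.
T has alternatives sharing prefix '(': factor to T → ( T' with T' → ε | (.

E -> + | T ( E | ( ( E'; T -> E ( + | + P | ( T'; P -> ( ( | T ( E | + + +; E' -> E + | ( T; T' -> ε | (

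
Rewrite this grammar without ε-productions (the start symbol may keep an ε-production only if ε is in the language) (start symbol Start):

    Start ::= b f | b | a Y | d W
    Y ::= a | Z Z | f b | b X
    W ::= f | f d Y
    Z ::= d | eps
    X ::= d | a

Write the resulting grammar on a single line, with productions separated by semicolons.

The nullable symbols are {Y, Z}.
ε ∉ L(G), so no ε-production is kept.
For each production, add variants omitting each subset of nullable occurrences: Start → a Y gives a Y | a. Y → Z Z gives Z Z | Z. W → f d Y gives f d Y | f d.

Start ::= b f | b | a Y | a | d W; Y ::= a | Z Z | Z | f b | b X; W ::= f | f d Y | f d; Z ::= d; X ::= d | a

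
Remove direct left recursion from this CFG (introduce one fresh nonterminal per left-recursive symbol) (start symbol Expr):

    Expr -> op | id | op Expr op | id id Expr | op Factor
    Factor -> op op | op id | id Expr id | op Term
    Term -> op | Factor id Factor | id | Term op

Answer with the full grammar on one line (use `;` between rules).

Term is directly left-recursive.
For Term: α = {op}, β = {op, Factor id Factor, id}. Rewrite as Term → β Term1 and Term1 → α Term1 | ε.

Expr -> op | id | op Expr op | id id Expr | op Factor; Factor -> op op | op id | id Expr id | op Term; Term -> op Term1 | Factor id Factor Term1 | id Term1; Term1 -> op Term1 | ε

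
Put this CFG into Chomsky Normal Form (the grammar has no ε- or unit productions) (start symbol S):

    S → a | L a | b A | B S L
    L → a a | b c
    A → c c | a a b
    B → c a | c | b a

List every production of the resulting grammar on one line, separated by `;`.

S → a | L X1 | X2 A | B Y1; L → X1 X1 | X2 X3; A → X3 X3 | X1 Y2; B → X3 X1 | c | X2 X1; X1 → a; X2 → b; X3 → c; Y1 → S L; Y2 → X1 X2

Introduce a nonterminal for each terminal appearing in a rule of length ≥ 2: X1 → a, X2 → b, X3 → c.
Binarize each right-hand side of length ≥ 3 by chaining fresh nonterminals (Y1, Y2, …): affected rules were S → B S L; A → X1 X1 X2.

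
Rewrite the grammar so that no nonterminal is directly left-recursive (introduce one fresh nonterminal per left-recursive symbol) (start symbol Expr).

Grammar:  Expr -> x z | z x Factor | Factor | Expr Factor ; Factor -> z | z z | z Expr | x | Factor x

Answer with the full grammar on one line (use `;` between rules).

Directly left-recursive nonterminals: Expr, Factor.
For Expr: α = {Factor}, β = {x z, z x Factor, Factor}. Rewrite as Expr → β Expr1 and Expr1 → α Expr1 | ε.
For Factor: α = {x}, β = {z, z z, z Expr, x}. Rewrite as Factor → β Factor1 and Factor1 → α Factor1 | ε.

Expr -> x z Expr1 | z x Factor Expr1 | Factor Expr1; Factor -> z Factor1 | z z Factor1 | z Expr Factor1 | x Factor1; Expr1 -> Factor Expr1 | ε; Factor1 -> x Factor1 | ε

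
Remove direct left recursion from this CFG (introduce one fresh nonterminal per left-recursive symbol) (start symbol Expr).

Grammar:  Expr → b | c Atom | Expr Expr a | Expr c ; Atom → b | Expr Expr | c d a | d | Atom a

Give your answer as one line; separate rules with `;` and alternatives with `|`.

Expr, Atom are directly left-recursive.
For Expr: α = {Expr a, c}, β = {b, c Atom}. Rewrite as Expr → β Expr1 and Expr1 → α Expr1 | ε.
For Atom: α = {a}, β = {b, Expr Expr, c d a, d}. Rewrite as Atom → β Atom1 and Atom1 → α Atom1 | ε.

Expr → b Expr1 | c Atom Expr1; Atom → b Atom1 | Expr Expr Atom1 | c d a Atom1 | d Atom1; Expr1 → Expr a Expr1 | c Expr1 | ε; Atom1 → a Atom1 | ε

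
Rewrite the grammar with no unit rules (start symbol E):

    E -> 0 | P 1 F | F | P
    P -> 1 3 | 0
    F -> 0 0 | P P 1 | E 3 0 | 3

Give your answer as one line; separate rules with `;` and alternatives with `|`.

Unit pairs: E ⇒* {F, P}.
For every A with A ⇒* B via unit rules, add B's non-unit alternatives to A; then delete every rule of the form X → Y.

E -> 0 | P 1 F | 0 0 | P P 1 | E 3 0 | 3 | 1 3; P -> 1 3 | 0; F -> 0 0 | P P 1 | E 3 0 | 3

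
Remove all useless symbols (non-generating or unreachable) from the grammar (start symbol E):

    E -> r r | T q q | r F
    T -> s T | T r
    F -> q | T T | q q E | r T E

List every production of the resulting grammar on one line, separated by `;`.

Generating nonterminals: {E, F}.
Reachable from E after that: {E, F}.
Removed useless symbols: {T} and every production mentioning them.

E -> r r | r F; F -> q | q q E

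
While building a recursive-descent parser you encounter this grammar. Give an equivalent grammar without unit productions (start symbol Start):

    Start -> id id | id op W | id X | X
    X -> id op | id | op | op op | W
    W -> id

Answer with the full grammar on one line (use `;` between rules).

Start -> id id | id op W | id X | id op | id | op | op op; X -> id op | id | op | op op; W -> id

Unit pairs: Start ⇒* {W, X}; X ⇒* {W}.
For every A with A ⇒* B via unit rules, add B's non-unit alternatives to A; then delete every rule of the form X → Y.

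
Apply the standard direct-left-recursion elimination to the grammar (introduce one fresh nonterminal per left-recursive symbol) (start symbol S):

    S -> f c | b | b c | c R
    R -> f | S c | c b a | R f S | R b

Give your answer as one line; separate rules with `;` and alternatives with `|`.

S -> f c | b | b c | c R; R -> f R' | S c R' | c b a R'; R' -> f S R' | b R' | eps

Left recursion appears on R.
For R: α = {f S, b}, β = {f, S c, c b a}. Rewrite as R → β R' and R' → α R' | ε.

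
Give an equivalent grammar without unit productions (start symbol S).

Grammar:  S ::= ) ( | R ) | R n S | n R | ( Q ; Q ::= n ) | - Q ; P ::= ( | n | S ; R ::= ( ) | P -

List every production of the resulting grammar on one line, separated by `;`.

S ::= ) ( | R ) | R n S | n R | ( Q; Q ::= n ) | - Q; P ::= ) ( | R ) | R n S | n R | ( Q | ( | n; R ::= ( ) | P -

Unit pairs: P ⇒* {S}.
For every A with A ⇒* B via unit rules, add B's non-unit alternatives to A; then delete every rule of the form X → Y.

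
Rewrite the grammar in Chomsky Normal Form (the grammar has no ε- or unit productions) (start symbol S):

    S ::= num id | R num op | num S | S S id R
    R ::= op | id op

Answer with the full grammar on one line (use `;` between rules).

S ::= X1 X2 | R Y1 | X1 S | S Y2; R ::= op | X2 X3; X1 ::= num; X2 ::= id; X3 ::= op; Y1 ::= X1 X3; Y2 ::= S Y3; Y3 ::= X2 R

Introduce a nonterminal for each terminal appearing in a rule of length ≥ 2: X1 → num, X2 → id, X3 → op.
Binarize each right-hand side of length ≥ 3 by chaining fresh nonterminals (Y1, Y2, …): affected rules were S → R X1 X3; S → S S X2 R.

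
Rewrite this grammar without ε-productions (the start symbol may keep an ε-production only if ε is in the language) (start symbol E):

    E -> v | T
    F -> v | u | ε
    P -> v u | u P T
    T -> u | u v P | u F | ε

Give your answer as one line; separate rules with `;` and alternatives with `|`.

E -> v | T | ε; F -> v | u; P -> v u | u P T | u P; T -> u | u v P | u F

Nullable nonterminals: {E, F, T}.
ε ∈ L(G) since E is nullable, so keep E → ε.
For each production, add variants omitting each subset of nullable occurrences: P → u P T gives u P T | u P.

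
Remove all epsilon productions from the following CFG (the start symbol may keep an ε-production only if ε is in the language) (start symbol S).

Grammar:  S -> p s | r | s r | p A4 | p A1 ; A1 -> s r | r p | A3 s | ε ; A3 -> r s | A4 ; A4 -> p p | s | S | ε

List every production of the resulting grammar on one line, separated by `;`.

Nullable nonterminals: {A1, A3, A4}.
ε ∉ L(G), so no ε-production is kept.
For each production, add variants omitting each subset of nullable occurrences: S → p A4 gives p A4 | p. A1 → A3 s gives A3 s | s.

S -> p s | r | s r | p A4 | p | p A1; A1 -> s r | r p | A3 s | s; A3 -> r s | A4; A4 -> p p | s | S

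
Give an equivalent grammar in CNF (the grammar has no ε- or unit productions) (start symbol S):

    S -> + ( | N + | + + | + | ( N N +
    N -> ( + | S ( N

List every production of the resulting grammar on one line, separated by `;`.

S -> X1 X2 | N X1 | X1 X1 | + | X2 Y1; N -> X2 X1 | S Y3; X1 -> +; X2 -> (; Y1 -> N Y2; Y2 -> N X1; Y3 -> X2 N

Introduce a nonterminal for each terminal appearing in a rule of length ≥ 2: X1 → +, X2 → (.
Binarize each right-hand side of length ≥ 3 by chaining fresh nonterminals (Y1, Y2, …): affected rules were S → X2 N N X1; N → S X2 N.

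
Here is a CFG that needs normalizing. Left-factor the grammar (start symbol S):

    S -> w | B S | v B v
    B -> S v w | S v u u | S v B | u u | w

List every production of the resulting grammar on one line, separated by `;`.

B has alternatives sharing prefix 'S v': factor to B → S v B' with B' → w | u u | B.

S -> w | B S | v B v; B -> u u | w | S v B'; B' -> w | u u | B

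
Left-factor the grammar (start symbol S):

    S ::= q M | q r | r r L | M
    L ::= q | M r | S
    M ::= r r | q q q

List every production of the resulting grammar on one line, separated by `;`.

S has alternatives sharing prefix 'q': factor to S → q S' with S' → M | r.

S ::= r r L | M | q S'; L ::= q | M r | S; M ::= r r | q q q; S' ::= M | r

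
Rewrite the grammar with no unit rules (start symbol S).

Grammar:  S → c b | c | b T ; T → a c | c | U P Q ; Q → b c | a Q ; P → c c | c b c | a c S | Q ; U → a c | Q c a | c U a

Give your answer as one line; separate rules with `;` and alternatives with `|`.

Unit pairs: P ⇒* {Q}.
For each unit pair (A, B), copy every non-unit production of B to A, then drop all unit productions.

S → c b | c | b T; T → a c | c | U P Q; Q → b c | a Q; P → c c | c b c | a c S | b c | a Q; U → a c | Q c a | c U a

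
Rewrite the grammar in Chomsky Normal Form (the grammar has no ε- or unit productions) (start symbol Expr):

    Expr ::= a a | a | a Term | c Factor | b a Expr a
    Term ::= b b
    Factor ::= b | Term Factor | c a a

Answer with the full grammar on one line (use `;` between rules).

Introduce a nonterminal for each terminal appearing in a rule of length ≥ 2: X1 → a, X2 → c, X3 → b.
Binarize each right-hand side of length ≥ 3 by chaining fresh nonterminals (Y1, Y2, …): affected rules were Expr → X3 X1 Expr X1; Factor → X2 X1 X1.

Expr ::= X1 X1 | a | X1 Term | X2 Factor | X3 Y1; Term ::= X3 X3; Factor ::= b | Term Factor | X2 Y3; X1 ::= a; X2 ::= c; X3 ::= b; Y1 ::= X1 Y2; Y2 ::= Expr X1; Y3 ::= X1 X1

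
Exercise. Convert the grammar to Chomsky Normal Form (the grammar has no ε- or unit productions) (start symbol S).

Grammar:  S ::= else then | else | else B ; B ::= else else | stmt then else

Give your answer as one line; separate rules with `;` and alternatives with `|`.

Introduce a nonterminal for each terminal appearing in a rule of length ≥ 2: X1 → else, X2 → then, X3 → stmt.
Binarize each right-hand side of length ≥ 3 by chaining fresh nonterminals (Y1, Y2, …): affected rules were B → X3 X2 X1.

S ::= X1 X2 | else | X1 B; B ::= X1 X1 | X3 Y1; X1 ::= else; X2 ::= then; X3 ::= stmt; Y1 ::= X2 X1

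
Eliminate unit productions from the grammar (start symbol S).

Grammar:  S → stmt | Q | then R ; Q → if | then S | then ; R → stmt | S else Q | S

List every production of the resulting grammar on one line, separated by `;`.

Unit pairs: R ⇒* {Q, S}; S ⇒* {Q}.
For each unit pair (A, B), copy every non-unit production of B to A, then drop all unit productions.

S → stmt | then R | if | then S | then; Q → if | then S | then; R → if | then S | then | stmt | then R | S else Q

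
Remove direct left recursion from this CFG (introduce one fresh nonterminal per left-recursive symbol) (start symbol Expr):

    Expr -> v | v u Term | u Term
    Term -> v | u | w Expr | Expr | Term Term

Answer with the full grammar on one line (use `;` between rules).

Term is directly left-recursive.
For Term: α = {Term}, β = {v, u, w Expr, Expr}. Rewrite as Term → β Term1 and Term1 → α Term1 | ε.

Expr -> v | v u Term | u Term; Term -> v Term1 | u Term1 | w Expr Term1 | Expr Term1; Term1 -> Term Term1 | eps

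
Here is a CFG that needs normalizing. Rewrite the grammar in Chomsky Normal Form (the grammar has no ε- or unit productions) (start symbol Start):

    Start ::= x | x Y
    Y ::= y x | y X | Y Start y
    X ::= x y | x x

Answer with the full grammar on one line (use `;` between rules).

Start ::= x | X1 Y; Y ::= X2 X1 | X2 X | Y Y1; X ::= X1 X2 | X1 X1; X1 ::= x; X2 ::= y; Y1 ::= Start X2

Introduce a nonterminal for each terminal appearing in a rule of length ≥ 2: X1 → x, X2 → y.
Binarize each right-hand side of length ≥ 3 by chaining fresh nonterminals (Y1, Y2, …): affected rules were Y → Y Start X2.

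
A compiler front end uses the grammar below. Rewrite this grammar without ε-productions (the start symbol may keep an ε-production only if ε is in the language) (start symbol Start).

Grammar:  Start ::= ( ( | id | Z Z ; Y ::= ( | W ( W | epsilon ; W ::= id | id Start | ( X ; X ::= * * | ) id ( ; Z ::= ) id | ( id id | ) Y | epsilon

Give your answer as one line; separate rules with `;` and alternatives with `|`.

Start ::= ( ( | id | Z Z | Z | ε; Y ::= ( | W ( W; W ::= id | id Start | ( X; X ::= * * | ) id (; Z ::= ) id | ( id id | ) Y | )

The nullable symbols are {Start, Y, Z}.
ε ∈ L(G) since Start is nullable, so keep Start → ε.
For each production, add variants omitting each subset of nullable occurrences: Start → Z Z gives Z Z | Z. Z → ) Y gives ) Y | ).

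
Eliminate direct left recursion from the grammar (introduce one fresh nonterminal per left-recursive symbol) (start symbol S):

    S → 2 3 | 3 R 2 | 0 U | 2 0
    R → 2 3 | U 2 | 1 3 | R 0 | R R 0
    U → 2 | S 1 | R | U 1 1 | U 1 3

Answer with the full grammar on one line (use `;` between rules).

R, U are directly left-recursive.
For R: α = {0, R 0}, β = {2 3, U 2, 1 3}. Rewrite as R → β R' and R' → α R' | ε.
For U: α = {1 1, 1 3}, β = {2, S 1, R}. Rewrite as U → β U' and U' → α U' | ε.

S → 2 3 | 3 R 2 | 0 U | 2 0; R → 2 3 R' | U 2 R' | 1 3 R'; U → 2 U' | S 1 U' | R U'; R' → 0 R' | R 0 R' | ε; U' → 1 1 U' | 1 3 U' | ε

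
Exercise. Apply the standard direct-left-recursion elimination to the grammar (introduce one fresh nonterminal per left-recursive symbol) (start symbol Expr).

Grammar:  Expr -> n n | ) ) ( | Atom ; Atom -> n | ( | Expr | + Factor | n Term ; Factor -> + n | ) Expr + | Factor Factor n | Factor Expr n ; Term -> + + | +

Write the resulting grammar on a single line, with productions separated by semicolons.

Expr -> n n | ) ) ( | Atom; Atom -> n | ( | Expr | + Factor | n Term; Factor -> + n Factor1 | ) Expr + Factor1; Term -> + + | +; Factor1 -> Factor n Factor1 | Expr n Factor1 | epsilon

Left recursion appears on Factor.
For Factor: α = {Factor n, Expr n}, β = {+ n, ) Expr +}. Rewrite as Factor → β Factor1 and Factor1 → α Factor1 | ε.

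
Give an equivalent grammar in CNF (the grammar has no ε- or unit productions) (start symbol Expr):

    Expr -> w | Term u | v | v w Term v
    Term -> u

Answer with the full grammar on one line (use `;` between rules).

Expr -> w | Term X1 | v | X2 Y1; Term -> u; X1 -> u; X2 -> v; X3 -> w; Y1 -> X3 Y2; Y2 -> Term X2

Introduce a nonterminal for each terminal appearing in a rule of length ≥ 2: X1 → u, X2 → v, X3 → w.
Binarize each right-hand side of length ≥ 3 by chaining fresh nonterminals (Y1, Y2, …): affected rules were Expr → X2 X3 Term X2.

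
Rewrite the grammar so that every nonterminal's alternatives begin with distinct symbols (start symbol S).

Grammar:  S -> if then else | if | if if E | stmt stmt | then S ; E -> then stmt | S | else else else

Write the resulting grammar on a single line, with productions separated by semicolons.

S has alternatives sharing prefix 'if': factor to S → if S' with S' → then else | ε | if E.

S -> stmt stmt | then S | if S'; E -> then stmt | S | else else else; S' -> then else | ε | if E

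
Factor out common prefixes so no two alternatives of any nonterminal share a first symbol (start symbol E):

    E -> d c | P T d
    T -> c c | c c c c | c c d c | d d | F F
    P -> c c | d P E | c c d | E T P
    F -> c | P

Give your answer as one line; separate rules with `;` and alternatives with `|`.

T has alternatives sharing prefix 'c c': factor to T → c c T' with T' → ε | c c | d c.
P has alternatives sharing prefix 'c c': factor to P → c c P' with P' → ε | d.

E -> d c | P T d; T -> d d | F F | c c T'; P -> d P E | E T P | c c P'; F -> c | P; T' -> ε | c c | d c; P' -> ε | d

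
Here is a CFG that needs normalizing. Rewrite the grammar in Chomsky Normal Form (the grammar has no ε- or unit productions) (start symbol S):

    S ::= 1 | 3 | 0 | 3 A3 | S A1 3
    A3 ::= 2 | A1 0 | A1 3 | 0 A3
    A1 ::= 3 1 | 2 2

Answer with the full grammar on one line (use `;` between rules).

Introduce a nonterminal for each terminal appearing in a rule of length ≥ 2: X1 → 3, X2 → 0, X3 → 1, X4 → 2.
Binarize each right-hand side of length ≥ 3 by chaining fresh nonterminals (Y1, Y2, …): affected rules were S → S A1 X1.

S ::= 1 | 3 | 0 | X1 A3 | S Y1; A3 ::= 2 | A1 X2 | A1 X1 | X2 A3; A1 ::= X1 X3 | X4 X4; X1 ::= 3; X2 ::= 0; X3 ::= 1; X4 ::= 2; Y1 ::= A1 X1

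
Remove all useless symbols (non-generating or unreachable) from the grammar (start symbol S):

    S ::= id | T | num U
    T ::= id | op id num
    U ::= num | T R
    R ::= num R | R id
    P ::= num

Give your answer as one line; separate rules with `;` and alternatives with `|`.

Generating nonterminals: {P, S, T, U}.
Reachable from S after that: {S, T, U}.
Removed useless symbols: {P, R} and every production mentioning them.

S ::= id | T | num U; T ::= id | op id num; U ::= num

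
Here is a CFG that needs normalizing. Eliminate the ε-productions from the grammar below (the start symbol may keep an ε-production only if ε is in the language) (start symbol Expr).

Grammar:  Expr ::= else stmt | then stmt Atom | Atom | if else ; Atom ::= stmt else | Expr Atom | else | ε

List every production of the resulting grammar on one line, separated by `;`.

Nullable set = {Atom, Expr}.
ε ∈ L(G) since Expr is nullable, so keep Expr → ε.
For each production, add variants omitting each subset of nullable occurrences: Expr → then stmt Atom gives then stmt Atom | then stmt. Atom → Expr Atom gives Expr Atom | Expr.

Expr ::= else stmt | then stmt Atom | then stmt | Atom | if else | ε; Atom ::= stmt else | Expr Atom | Expr | else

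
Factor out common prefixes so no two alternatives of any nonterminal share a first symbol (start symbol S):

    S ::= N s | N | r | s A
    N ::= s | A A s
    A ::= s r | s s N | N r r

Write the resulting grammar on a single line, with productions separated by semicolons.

S has alternatives sharing prefix 'N': factor to S → N S' with S' → s | ε.
A has alternatives sharing prefix 's': factor to A → s A' with A' → r | s N.

S ::= r | s A | N S'; N ::= s | A A s; A ::= N r r | s A'; S' ::= s | ε; A' ::= r | s N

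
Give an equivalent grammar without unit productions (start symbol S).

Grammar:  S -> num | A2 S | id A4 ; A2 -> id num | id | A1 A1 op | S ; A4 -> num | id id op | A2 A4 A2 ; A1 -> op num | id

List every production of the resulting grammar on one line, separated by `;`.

Unit pairs: A2 ⇒* {S}.
For each unit pair (A, B), copy every non-unit production of B to A, then drop all unit productions.

S -> num | A2 S | id A4; A2 -> id num | id | A1 A1 op | num | A2 S | id A4; A4 -> num | id id op | A2 A4 A2; A1 -> op num | id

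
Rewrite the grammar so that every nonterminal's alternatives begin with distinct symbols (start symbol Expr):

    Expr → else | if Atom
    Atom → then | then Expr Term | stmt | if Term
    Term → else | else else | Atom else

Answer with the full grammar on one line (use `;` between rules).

Expr → else | if Atom; Atom → stmt | if Term | then Atom1; Term → Atom else | else Term1; Atom1 → epsilon | Expr Term; Term1 → epsilon | else

Atom has alternatives sharing prefix 'then': factor to Atom → then Atom1 with Atom1 → ε | Expr Term.
Term has alternatives sharing prefix 'else': factor to Term → else Term1 with Term1 → ε | else.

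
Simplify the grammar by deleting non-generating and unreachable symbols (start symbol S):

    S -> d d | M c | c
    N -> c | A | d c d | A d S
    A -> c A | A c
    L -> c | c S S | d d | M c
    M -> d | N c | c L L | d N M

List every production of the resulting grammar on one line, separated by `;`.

S -> d d | M c | c; N -> c | d c d; L -> c | c S S | d d | M c; M -> d | N c | c L L | d N M

Generating nonterminals: {L, M, N, S}.
Reachable from S after that: {L, M, N, S}.
Removed useless symbols: {A} and every production mentioning them.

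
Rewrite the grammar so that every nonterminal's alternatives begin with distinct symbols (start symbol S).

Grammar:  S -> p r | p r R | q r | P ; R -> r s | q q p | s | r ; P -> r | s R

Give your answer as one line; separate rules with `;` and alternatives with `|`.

S has alternatives sharing prefix 'p r': factor to S → p r S' with S' → ε | R.
R has alternatives sharing prefix 'r': factor to R → r R' with R' → s | ε.

S -> q r | P | p r S'; R -> q q p | s | r R'; P -> r | s R; S' -> ε | R; R' -> s | ε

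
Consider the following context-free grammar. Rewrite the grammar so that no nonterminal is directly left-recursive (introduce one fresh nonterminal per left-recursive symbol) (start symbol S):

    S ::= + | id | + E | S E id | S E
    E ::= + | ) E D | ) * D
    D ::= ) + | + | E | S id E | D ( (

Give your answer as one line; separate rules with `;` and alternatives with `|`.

S ::= + S' | id S' | + E S'; E ::= + | ) E D | ) * D; D ::= ) + D' | + D' | E D' | S id E D'; S' ::= E id S' | E S' | ε; D' ::= ( ( D' | ε

Left recursion appears on S, D.
For S: α = {E id, E}, β = {+, id, + E}. Rewrite as S → β S' and S' → α S' | ε.
For D: α = {( (}, β = {) +, +, E, S id E}. Rewrite as D → β D' and D' → α D' | ε.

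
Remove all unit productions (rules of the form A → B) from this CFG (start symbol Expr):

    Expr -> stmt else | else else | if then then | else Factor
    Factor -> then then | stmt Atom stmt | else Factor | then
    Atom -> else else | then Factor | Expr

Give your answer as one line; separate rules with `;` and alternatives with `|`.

Expr -> stmt else | else else | if then then | else Factor; Factor -> then then | stmt Atom stmt | else Factor | then; Atom -> else else | then Factor | stmt else | if then then | else Factor

Unit pairs: Atom ⇒* {Expr}.
Replace each nonterminal's rules with the union of the non-unit rules of every nonterminal it unit-derives.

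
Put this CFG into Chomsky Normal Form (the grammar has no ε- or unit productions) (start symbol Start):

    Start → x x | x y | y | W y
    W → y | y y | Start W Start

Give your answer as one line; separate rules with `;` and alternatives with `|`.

Introduce a nonterminal for each terminal appearing in a rule of length ≥ 2: X1 → x, X2 → y.
Binarize each right-hand side of length ≥ 3 by chaining fresh nonterminals (Y1, Y2, …): affected rules were W → Start W Start.

Start → X1 X1 | X1 X2 | y | W X2; W → y | X2 X2 | Start Y1; X1 → x; X2 → y; Y1 → W Start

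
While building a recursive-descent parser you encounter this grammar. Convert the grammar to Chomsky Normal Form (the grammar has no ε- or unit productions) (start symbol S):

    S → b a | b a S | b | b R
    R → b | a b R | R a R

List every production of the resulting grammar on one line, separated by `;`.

Introduce a nonterminal for each terminal appearing in a rule of length ≥ 2: X1 → b, X2 → a.
Binarize each right-hand side of length ≥ 3 by chaining fresh nonterminals (Y1, Y2, …): affected rules were S → X1 X2 S; R → X2 X1 R; R → R X2 R.

S → X1 X2 | X1 Y1 | b | X1 R; R → b | X2 Y2 | R Y3; X1 → b; X2 → a; Y1 → X2 S; Y2 → X1 R; Y3 → X2 R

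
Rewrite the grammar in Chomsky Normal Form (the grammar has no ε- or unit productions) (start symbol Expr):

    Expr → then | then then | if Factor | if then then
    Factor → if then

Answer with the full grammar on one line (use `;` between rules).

Introduce a nonterminal for each terminal appearing in a rule of length ≥ 2: X1 → then, X2 → if.
Binarize each right-hand side of length ≥ 3 by chaining fresh nonterminals (Y1, Y2, …): affected rules were Expr → X2 X1 X1.

Expr → then | X1 X1 | X2 Factor | X2 Y1; Factor → X2 X1; X1 → then; X2 → if; Y1 → X1 X1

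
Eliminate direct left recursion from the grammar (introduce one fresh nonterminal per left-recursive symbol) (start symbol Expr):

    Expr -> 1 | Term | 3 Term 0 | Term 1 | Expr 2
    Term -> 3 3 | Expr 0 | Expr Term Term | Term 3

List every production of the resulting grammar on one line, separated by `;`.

Expr, Term are directly left-recursive.
For Expr: α = {2}, β = {1, Term, 3 Term 0, Term 1}. Rewrite as Expr → β Expr1 and Expr1 → α Expr1 | ε.
For Term: α = {3}, β = {3 3, Expr 0, Expr Term Term}. Rewrite as Term → β Term1 and Term1 → α Term1 | ε.

Expr -> 1 Expr1 | Term Expr1 | 3 Term 0 Expr1 | Term 1 Expr1; Term -> 3 3 Term1 | Expr 0 Term1 | Expr Term Term Term1; Expr1 -> 2 Expr1 | ε; Term1 -> 3 Term1 | ε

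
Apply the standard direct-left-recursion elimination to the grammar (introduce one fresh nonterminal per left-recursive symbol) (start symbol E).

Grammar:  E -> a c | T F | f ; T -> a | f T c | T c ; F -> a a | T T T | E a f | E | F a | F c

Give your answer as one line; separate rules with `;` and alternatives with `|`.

E -> a c | T F | f; T -> a T' | f T c T'; F -> a a F' | T T T F' | E a f F' | E F'; T' -> c T' | ε; F' -> a F' | c F' | ε

Directly left-recursive nonterminals: T, F.
For T: α = {c}, β = {a, f T c}. Rewrite as T → β T' and T' → α T' | ε.
For F: α = {a, c}, β = {a a, T T T, E a f, E}. Rewrite as F → β F' and F' → α F' | ε.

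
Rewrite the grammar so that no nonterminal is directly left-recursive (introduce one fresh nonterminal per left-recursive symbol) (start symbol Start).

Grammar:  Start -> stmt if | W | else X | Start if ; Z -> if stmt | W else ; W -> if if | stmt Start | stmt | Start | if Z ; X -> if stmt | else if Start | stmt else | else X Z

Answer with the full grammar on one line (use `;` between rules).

Directly left-recursive nonterminal: Start.
For Start: α = {if}, β = {stmt if, W, else X}. Rewrite as Start → β Start1 and Start1 → α Start1 | ε.

Start -> stmt if Start1 | W Start1 | else X Start1; Z -> if stmt | W else; W -> if if | stmt Start | stmt | Start | if Z; X -> if stmt | else if Start | stmt else | else X Z; Start1 -> if Start1 | ε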